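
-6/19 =-0.32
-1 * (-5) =5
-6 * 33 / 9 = -22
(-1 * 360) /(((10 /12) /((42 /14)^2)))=-3888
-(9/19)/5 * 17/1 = -153/95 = -1.61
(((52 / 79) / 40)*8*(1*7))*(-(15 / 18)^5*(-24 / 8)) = 56875 / 51192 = 1.11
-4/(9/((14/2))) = -3.11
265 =265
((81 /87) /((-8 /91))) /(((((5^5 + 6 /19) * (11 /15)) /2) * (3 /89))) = -2967705 /10824308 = -0.27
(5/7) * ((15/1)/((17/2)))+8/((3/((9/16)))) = 657/238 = 2.76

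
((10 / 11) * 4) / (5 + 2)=40 / 77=0.52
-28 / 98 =-2 / 7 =-0.29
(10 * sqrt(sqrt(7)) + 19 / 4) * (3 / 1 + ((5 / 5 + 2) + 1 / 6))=703 / 24 + 185 * 7^(1 / 4) / 3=129.60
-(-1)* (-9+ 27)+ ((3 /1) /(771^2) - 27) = -1783322 /198147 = -9.00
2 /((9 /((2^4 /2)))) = 16 /9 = 1.78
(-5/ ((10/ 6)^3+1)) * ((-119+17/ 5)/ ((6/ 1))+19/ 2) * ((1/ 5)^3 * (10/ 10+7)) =2637/ 4750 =0.56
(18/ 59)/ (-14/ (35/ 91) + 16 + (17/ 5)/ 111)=-1998/ 133399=-0.01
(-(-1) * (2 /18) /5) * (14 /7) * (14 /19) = 0.03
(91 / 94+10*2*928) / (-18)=-193859 / 188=-1031.16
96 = 96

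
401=401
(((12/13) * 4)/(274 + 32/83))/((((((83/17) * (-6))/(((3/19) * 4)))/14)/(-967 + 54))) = 10430112/2812589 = 3.71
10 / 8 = 5 / 4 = 1.25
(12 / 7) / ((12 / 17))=17 / 7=2.43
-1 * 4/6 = -2/3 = -0.67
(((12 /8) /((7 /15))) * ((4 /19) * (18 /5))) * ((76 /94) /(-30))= -108 /1645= -0.07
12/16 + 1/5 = 19/20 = 0.95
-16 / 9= -1.78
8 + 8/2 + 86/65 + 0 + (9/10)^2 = 18373/1300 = 14.13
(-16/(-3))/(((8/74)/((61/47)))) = 9028/141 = 64.03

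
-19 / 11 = -1.73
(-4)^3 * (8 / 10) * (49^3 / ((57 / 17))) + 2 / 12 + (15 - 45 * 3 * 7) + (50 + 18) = -1024508141 / 570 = -1797382.70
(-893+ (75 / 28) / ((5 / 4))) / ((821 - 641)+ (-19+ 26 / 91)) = -6236 / 1129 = -5.52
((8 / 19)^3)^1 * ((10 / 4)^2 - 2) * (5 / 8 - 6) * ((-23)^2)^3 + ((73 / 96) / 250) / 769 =-31955230696922763293 / 126589704000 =-252431514.47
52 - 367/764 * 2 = 19497/382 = 51.04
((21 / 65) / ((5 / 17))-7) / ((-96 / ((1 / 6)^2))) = 959 / 561600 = 0.00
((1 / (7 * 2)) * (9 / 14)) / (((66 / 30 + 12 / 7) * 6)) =15 / 7672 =0.00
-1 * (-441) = 441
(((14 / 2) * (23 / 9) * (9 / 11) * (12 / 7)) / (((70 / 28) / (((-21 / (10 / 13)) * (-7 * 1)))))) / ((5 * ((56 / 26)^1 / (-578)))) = -141541218 / 1375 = -102939.07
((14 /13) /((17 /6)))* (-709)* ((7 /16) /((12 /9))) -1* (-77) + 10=-5037 /3536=-1.42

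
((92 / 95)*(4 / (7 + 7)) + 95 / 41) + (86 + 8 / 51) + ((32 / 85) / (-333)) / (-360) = 616428371417 / 6945622425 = 88.75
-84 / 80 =-21 / 20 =-1.05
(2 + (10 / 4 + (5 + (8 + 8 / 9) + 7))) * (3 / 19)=457 / 114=4.01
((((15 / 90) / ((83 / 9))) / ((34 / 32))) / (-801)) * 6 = -16 / 125579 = -0.00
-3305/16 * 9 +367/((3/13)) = -12899/48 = -268.73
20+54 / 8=107 / 4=26.75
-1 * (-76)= 76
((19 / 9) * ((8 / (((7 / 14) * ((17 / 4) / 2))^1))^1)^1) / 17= 2432 / 2601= 0.94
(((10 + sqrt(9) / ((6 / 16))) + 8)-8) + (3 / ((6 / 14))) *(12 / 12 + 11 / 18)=527 / 18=29.28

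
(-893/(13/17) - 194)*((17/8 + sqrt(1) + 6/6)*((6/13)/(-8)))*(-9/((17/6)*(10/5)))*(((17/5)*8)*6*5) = -141960357/338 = -420001.06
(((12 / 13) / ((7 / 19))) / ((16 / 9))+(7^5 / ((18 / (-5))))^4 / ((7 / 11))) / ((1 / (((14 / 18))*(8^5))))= 14605176423114928235616256 / 767637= 19026149629466698759.46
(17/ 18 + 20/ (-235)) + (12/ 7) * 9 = 16.29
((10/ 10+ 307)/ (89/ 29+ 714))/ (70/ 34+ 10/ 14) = 48314/ 311925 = 0.15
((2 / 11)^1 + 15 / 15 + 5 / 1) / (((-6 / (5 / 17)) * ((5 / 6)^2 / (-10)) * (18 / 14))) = 112 / 33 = 3.39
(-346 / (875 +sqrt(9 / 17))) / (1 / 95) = -244470625 / 6507808 +49305 * sqrt(17) / 6507808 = -37.53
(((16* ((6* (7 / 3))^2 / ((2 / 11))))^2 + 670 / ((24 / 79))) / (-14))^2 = 12744532385470911169 / 28224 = 451549475108804.96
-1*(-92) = 92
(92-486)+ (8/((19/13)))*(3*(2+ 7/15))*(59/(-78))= -121022/285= -424.64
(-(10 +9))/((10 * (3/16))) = -152/15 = -10.13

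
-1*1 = -1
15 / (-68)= -15 / 68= -0.22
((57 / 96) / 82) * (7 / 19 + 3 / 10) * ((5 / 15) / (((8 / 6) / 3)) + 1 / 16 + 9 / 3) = 7747 / 419840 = 0.02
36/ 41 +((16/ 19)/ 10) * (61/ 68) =63142/ 66215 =0.95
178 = 178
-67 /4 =-16.75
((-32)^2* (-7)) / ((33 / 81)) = -193536 / 11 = -17594.18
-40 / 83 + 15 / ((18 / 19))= 7645 / 498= 15.35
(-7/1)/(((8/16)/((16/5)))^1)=-224/5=-44.80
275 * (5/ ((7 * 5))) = 275/ 7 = 39.29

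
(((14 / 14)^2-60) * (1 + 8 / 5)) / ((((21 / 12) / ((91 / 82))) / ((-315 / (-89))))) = -1256346 / 3649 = -344.30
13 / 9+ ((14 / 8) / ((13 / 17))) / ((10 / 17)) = 24967 / 4680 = 5.33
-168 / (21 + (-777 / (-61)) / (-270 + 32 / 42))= -2759152 / 344117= -8.02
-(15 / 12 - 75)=295 / 4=73.75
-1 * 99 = -99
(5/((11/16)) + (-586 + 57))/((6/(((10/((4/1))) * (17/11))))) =-162605/484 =-335.96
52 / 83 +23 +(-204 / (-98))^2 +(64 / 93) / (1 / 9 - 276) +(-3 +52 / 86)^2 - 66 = -32.31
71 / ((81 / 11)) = 781 / 81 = 9.64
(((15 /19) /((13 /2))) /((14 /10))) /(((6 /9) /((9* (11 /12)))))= 7425 /6916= 1.07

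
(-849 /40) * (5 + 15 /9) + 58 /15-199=-10099 /30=-336.63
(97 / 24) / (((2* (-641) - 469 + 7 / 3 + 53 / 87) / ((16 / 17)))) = -5626 / 2585377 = -0.00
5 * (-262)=-1310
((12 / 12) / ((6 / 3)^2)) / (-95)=-1 / 380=-0.00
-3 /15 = -1 /5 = -0.20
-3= -3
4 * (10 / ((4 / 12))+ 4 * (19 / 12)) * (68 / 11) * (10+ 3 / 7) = 9369.28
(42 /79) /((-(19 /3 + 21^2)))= -63 /53009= -0.00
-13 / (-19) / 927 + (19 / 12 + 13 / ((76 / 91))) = 604121 / 35226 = 17.15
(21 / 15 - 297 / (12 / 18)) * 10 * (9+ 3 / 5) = -213168 / 5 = -42633.60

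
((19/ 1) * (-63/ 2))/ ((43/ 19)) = -22743/ 86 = -264.45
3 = 3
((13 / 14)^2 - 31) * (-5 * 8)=59070 / 49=1205.51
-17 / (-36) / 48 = 0.01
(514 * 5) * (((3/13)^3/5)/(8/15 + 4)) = 104085/74698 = 1.39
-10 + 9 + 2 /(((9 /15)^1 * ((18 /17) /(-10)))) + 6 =-715 /27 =-26.48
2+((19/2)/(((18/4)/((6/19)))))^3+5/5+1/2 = 205/54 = 3.80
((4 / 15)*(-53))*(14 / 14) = -212 / 15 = -14.13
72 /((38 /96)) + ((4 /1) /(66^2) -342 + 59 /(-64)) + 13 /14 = -1484036039 /9269568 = -160.10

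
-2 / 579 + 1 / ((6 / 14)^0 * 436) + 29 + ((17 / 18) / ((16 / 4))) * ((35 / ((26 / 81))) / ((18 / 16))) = 170269669 / 3281772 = 51.88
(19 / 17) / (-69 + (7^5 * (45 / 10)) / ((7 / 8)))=19 / 1468239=0.00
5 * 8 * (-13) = -520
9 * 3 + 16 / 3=97 / 3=32.33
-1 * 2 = -2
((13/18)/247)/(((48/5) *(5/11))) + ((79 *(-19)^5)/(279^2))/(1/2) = -237863942623/47327328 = -5025.93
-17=-17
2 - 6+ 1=-3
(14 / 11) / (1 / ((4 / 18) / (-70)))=-2 / 495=-0.00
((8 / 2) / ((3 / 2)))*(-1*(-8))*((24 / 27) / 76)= 128 / 513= 0.25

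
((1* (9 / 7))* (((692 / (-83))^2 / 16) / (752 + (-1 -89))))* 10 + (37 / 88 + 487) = 487.50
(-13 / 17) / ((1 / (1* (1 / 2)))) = -13 / 34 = -0.38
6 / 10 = 3 / 5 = 0.60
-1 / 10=-0.10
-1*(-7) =7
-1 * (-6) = 6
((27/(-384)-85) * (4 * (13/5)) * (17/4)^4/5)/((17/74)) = -25732373017/102400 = -251292.71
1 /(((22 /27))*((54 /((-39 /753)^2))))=169 /2772044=0.00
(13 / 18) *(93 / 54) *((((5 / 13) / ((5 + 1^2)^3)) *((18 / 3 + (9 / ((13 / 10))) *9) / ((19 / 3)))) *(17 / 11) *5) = 487475 / 2640924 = 0.18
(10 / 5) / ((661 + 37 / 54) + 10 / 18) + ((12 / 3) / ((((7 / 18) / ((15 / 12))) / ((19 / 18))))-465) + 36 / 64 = -1805811121 / 4005232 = -450.86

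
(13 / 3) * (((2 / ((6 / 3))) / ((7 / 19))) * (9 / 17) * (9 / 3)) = 2223 / 119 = 18.68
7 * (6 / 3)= 14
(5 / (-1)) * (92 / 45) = -92 / 9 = -10.22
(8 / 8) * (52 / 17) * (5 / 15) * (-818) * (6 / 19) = -85072 / 323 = -263.38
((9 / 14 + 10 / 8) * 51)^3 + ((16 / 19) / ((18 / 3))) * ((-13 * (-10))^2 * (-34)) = 1024765973239 / 1251264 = 818984.62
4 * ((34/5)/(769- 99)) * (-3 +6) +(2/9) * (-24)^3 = -5145396/1675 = -3071.88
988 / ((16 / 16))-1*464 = 524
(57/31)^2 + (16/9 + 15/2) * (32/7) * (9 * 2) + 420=7983667/6727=1186.81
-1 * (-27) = 27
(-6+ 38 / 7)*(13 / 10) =-26 / 35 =-0.74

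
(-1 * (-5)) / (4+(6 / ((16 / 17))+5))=40 / 123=0.33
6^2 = 36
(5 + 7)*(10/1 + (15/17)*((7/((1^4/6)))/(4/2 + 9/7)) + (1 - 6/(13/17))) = 880332/5083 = 173.19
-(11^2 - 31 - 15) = -75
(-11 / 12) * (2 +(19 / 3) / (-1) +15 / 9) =22 / 9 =2.44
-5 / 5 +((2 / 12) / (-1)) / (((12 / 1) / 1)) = -1.01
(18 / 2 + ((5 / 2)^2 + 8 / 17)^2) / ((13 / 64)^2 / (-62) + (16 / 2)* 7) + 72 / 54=2.30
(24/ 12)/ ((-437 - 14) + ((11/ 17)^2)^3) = -24137569/ 5442136029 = -0.00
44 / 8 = 11 / 2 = 5.50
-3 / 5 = -0.60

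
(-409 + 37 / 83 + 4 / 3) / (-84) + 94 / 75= 1595159 / 261450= 6.10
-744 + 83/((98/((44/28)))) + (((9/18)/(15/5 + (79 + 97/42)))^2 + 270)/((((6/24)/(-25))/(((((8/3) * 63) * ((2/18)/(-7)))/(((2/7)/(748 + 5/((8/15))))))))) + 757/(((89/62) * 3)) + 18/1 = 438326315081508385423/2296609889322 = 190857975.98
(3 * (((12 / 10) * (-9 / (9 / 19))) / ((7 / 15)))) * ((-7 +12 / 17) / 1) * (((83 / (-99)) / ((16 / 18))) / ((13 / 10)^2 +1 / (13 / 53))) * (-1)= 164520525 / 1090397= 150.88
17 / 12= 1.42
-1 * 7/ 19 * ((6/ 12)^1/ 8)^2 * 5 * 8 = -35/ 608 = -0.06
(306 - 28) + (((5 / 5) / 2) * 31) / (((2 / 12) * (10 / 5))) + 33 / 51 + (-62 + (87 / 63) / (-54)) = 2536228 / 9639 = 263.12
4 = 4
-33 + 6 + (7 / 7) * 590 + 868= 1431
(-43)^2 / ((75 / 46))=85054 / 75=1134.05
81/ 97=0.84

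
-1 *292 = -292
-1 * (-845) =845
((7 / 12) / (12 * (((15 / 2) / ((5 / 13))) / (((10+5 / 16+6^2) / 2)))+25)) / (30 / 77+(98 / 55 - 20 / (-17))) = 79135 / 15943968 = 0.00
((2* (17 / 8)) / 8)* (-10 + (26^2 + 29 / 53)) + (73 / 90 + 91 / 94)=1276564333 / 3587040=355.88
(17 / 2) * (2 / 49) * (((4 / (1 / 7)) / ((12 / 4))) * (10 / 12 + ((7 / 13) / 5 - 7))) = -80342 / 4095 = -19.62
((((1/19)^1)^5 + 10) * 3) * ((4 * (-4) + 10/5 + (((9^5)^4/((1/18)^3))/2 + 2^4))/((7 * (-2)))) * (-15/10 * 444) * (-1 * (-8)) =7015541628264263368353173940747696/17332693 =404757738930947624143182700.00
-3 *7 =-21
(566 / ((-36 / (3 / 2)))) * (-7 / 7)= 283 / 12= 23.58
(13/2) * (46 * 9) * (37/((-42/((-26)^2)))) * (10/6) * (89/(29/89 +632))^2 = -52912.68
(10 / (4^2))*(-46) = -115 / 4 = -28.75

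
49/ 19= 2.58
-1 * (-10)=10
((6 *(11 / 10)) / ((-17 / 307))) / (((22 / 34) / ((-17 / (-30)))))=-5219 / 50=-104.38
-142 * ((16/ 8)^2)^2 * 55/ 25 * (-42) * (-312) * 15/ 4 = -245621376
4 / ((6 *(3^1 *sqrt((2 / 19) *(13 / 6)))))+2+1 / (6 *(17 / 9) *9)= 2 *sqrt(741) / 117+205 / 102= 2.48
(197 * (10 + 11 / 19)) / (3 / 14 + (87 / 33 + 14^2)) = 6097938 / 581837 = 10.48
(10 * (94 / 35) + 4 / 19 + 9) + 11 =6260 / 133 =47.07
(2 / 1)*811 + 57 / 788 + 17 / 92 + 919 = 11514436 / 4531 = 2541.26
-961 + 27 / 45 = -4802 / 5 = -960.40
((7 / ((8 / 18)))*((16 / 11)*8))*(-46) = -92736 / 11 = -8430.55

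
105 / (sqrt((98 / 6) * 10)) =8.22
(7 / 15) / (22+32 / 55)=77 / 3726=0.02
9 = 9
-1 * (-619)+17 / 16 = 9921 / 16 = 620.06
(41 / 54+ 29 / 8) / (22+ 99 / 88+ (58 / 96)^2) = 30304 / 162363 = 0.19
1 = 1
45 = 45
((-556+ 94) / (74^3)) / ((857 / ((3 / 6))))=-231 / 347276968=-0.00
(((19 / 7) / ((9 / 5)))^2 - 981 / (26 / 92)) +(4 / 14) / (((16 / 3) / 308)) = -356272837 / 103194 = -3452.46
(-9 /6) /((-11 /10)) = 15 /11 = 1.36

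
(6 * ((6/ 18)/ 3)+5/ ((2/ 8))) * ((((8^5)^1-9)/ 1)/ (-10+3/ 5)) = -216070/ 3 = -72023.33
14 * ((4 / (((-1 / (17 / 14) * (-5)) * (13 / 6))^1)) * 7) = 2856 / 65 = 43.94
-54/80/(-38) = 27/1520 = 0.02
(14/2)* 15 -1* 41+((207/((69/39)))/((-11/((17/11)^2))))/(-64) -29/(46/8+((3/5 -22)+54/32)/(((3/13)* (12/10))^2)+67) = 5253897034505/81387263936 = 64.55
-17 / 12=-1.42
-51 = -51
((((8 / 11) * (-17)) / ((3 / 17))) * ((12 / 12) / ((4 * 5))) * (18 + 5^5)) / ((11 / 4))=-7266616 / 1815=-4003.65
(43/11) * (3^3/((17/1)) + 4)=4085/187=21.84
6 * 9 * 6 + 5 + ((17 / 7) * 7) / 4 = 1333 / 4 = 333.25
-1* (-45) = 45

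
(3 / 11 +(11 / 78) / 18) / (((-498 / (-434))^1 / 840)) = 205.38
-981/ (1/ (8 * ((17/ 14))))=-66708/ 7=-9529.71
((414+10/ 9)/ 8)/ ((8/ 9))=467/ 8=58.38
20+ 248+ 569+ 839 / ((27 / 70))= 81329 / 27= 3012.19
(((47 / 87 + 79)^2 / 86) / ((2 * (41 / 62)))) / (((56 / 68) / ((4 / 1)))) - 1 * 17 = 23648179307 / 93409029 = 253.17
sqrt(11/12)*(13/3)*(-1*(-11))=143*sqrt(33)/18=45.64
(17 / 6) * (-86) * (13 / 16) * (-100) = 237575 / 12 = 19797.92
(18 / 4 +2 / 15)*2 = 139 / 15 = 9.27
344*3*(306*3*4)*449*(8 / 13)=13611898368 / 13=1047069105.23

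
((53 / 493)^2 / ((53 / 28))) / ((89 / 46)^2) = 3140144 / 1925191129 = 0.00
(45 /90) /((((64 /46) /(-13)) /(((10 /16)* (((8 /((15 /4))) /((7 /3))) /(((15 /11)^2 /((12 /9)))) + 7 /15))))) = -7927387 /2419200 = -3.28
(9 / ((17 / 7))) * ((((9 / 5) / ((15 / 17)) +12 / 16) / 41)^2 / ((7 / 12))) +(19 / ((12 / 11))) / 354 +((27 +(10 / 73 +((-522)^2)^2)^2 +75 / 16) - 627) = 5512695749135977214052.02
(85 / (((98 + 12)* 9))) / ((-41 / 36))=-34 / 451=-0.08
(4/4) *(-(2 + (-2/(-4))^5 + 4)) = -193/32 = -6.03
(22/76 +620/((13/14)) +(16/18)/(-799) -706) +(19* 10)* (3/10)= 67426055/3552354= 18.98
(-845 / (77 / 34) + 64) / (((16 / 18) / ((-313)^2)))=-10493361621 / 308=-34069355.91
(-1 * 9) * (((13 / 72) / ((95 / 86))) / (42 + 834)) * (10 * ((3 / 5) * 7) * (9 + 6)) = -11739 / 11096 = -1.06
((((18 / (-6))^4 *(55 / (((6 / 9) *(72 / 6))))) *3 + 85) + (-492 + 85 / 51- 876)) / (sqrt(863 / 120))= 145.16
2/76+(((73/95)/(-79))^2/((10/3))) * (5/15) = 7413852/281625125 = 0.03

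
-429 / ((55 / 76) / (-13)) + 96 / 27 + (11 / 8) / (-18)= 1850371 / 240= 7709.88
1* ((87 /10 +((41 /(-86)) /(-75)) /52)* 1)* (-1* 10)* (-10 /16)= 54.38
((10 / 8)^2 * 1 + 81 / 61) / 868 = 13 / 3904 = 0.00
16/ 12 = 4/ 3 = 1.33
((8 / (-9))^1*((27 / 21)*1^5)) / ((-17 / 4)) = 32 / 119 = 0.27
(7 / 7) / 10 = 1 / 10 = 0.10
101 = 101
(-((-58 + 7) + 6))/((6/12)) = 90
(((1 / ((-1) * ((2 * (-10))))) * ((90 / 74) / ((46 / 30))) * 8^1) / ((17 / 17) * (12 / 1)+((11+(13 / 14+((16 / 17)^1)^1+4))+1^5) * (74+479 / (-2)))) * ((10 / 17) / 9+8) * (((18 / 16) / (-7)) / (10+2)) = 27765 / 2386256762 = 0.00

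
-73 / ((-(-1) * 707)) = -73 / 707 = -0.10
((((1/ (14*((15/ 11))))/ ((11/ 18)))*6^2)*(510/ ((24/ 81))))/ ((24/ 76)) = 235467/ 14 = 16819.07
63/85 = 0.74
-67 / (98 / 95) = -6365 / 98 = -64.95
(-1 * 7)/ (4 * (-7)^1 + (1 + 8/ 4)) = 7/ 25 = 0.28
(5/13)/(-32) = -5/416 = -0.01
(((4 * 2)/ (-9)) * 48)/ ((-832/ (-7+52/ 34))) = -62/ 221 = -0.28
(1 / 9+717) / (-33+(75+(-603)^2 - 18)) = 6454 / 3272697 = 0.00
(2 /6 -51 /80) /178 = -73 /42720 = -0.00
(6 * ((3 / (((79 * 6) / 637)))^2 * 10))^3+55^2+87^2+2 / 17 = 3833224477765435398475 / 4132486743857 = 927583006.40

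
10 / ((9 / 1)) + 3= 37 / 9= 4.11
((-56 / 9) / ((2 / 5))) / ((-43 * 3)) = 140 / 1161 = 0.12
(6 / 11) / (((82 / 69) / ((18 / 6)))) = 621 / 451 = 1.38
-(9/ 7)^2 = -1.65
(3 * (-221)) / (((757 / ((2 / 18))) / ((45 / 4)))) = -3315 / 3028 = -1.09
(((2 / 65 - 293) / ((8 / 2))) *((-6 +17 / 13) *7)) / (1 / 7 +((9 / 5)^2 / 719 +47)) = 204625699565 / 4010246292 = 51.03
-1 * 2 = -2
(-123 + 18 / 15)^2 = 370881 / 25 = 14835.24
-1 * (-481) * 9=4329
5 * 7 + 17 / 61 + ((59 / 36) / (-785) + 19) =93565261 / 1723860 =54.28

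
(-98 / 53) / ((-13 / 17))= 1666 / 689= 2.42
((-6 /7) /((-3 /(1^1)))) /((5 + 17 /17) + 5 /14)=4 /89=0.04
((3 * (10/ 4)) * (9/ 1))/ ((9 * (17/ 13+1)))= 3.25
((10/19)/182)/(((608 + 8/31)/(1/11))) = 155/358622264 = 0.00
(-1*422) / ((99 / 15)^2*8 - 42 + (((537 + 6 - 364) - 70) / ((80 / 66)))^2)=-675200 / 13428777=-0.05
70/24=35/12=2.92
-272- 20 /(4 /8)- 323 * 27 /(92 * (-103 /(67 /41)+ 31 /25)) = -2956198917 /9521816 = -310.47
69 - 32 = 37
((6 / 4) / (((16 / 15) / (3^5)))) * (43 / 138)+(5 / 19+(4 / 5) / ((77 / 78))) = 1158076141 / 10767680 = 107.55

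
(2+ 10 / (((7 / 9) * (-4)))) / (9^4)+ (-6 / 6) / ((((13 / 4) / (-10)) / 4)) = 14696419 / 1194102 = 12.31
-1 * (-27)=27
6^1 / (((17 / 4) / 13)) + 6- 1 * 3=363 / 17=21.35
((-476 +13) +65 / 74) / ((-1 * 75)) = 11399 / 1850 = 6.16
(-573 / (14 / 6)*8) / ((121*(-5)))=13752 / 4235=3.25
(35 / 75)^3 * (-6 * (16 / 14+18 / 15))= -8036 / 5625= -1.43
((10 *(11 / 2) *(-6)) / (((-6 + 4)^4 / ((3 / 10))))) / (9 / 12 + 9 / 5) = -165 / 68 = -2.43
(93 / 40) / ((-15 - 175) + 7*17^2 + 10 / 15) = 279 / 220040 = 0.00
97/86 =1.13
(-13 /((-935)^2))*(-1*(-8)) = -104 /874225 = -0.00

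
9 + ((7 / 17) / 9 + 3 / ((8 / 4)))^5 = 47822103919577 / 2682916351776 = 17.82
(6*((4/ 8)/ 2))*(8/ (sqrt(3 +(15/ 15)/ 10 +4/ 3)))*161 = 276*sqrt(3990)/ 19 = 917.58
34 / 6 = 17 / 3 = 5.67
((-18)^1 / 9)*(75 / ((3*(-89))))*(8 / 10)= 40 / 89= 0.45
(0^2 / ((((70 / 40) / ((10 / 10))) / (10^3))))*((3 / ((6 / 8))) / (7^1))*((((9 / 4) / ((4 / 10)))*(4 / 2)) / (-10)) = 0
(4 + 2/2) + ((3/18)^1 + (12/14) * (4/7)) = 1663/294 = 5.66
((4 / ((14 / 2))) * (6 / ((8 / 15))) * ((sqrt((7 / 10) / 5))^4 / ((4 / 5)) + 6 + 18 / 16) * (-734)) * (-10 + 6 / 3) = 269883.41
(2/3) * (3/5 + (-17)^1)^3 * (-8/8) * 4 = 4410944/375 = 11762.52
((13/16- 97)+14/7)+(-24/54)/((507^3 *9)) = -15908240543545/168899700528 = -94.19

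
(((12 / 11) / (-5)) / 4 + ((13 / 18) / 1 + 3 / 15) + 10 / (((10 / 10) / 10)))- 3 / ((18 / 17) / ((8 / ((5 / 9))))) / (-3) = 113323 / 990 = 114.47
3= 3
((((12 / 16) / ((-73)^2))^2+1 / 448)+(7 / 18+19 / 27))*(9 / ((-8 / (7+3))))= -1880389561835 / 152668943616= -12.32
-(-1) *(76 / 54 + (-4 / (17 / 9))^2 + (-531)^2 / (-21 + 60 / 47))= -11484893467 / 803709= -14289.87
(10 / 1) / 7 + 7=59 / 7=8.43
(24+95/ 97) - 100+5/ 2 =-14069/ 194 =-72.52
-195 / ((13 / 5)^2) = -28.85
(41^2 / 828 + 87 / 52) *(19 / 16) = 378689 / 86112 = 4.40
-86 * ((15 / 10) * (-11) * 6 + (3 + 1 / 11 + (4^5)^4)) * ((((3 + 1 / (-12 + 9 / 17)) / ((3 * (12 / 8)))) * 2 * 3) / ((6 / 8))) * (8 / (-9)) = 25207397712131749888 / 57915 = 435248169077643.96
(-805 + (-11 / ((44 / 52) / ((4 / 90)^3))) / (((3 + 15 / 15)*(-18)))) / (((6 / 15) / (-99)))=3631103366 / 18225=199237.50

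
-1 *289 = -289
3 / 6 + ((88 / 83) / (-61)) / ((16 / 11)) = 2471 / 5063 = 0.49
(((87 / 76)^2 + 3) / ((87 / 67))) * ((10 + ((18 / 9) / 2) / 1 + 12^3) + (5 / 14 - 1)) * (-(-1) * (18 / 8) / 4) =121789576089 / 37520896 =3245.91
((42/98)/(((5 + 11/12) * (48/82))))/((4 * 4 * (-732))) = -41/3880576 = -0.00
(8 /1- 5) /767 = 3 /767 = 0.00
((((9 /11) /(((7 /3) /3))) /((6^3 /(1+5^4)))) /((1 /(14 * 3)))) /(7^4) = 2817 /52822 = 0.05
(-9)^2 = 81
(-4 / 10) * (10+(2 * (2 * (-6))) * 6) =268 / 5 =53.60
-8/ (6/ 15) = -20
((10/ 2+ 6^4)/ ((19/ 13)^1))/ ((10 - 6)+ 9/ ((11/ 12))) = 186043/ 2888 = 64.42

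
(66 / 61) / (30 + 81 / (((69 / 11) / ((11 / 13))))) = 6578 / 248819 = 0.03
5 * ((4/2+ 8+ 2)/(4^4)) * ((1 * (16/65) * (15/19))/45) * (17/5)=17/4940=0.00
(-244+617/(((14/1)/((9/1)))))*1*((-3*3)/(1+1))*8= -5495.14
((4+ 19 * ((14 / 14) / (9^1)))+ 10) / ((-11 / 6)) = -290 / 33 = -8.79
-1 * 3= -3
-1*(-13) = 13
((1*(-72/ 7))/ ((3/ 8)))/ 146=-96/ 511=-0.19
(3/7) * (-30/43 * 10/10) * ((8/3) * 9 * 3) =-6480/301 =-21.53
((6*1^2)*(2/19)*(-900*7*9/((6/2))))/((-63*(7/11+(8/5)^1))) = 66000/779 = 84.72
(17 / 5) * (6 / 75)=34 / 125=0.27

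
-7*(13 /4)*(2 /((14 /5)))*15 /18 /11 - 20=-5605 /264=-21.23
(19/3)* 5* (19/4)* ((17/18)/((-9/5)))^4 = 94222128125/8264970432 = 11.40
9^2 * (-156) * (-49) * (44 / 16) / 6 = 567567 / 2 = 283783.50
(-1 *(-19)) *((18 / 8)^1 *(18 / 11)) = 1539 / 22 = 69.95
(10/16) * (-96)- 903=-963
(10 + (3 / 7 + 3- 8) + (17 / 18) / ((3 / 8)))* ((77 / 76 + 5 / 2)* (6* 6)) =133678 / 133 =1005.10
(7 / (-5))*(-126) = 882 / 5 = 176.40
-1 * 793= -793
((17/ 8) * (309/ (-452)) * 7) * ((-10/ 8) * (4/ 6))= 61285/ 7232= 8.47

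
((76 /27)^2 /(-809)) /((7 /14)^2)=-23104 /589761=-0.04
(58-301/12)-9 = 287/12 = 23.92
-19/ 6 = -3.17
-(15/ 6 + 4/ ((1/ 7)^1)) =-61/ 2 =-30.50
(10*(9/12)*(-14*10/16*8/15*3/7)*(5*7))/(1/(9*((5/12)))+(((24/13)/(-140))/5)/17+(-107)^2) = -60913125/1328401147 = -0.05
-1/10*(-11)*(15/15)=11/10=1.10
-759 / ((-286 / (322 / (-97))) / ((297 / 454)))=-3299373 / 572494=-5.76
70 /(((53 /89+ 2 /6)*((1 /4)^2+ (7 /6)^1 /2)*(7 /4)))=64080 /961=66.68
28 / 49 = 4 / 7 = 0.57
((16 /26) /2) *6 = 1.85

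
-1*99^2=-9801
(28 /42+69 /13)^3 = 213.24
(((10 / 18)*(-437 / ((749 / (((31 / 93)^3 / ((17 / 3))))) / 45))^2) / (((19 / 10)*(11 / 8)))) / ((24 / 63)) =12563750 / 764323791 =0.02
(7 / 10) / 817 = 7 / 8170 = 0.00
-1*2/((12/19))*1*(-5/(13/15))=475/26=18.27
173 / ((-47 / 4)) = -692 / 47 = -14.72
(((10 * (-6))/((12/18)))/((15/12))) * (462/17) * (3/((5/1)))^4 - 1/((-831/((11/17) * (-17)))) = -253.60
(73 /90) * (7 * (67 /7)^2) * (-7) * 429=-46860671 /30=-1562022.37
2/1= 2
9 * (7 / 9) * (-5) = -35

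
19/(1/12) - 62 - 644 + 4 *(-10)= -518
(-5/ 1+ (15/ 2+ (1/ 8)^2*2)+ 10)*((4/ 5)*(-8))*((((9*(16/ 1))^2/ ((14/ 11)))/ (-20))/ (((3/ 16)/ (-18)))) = -1097597952/ 175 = -6271988.30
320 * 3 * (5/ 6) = 800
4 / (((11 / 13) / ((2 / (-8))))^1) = -13 / 11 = -1.18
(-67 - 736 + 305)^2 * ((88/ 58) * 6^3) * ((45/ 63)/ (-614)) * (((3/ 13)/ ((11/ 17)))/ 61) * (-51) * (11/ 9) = 1702954186560/ 49420553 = 34458.42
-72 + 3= -69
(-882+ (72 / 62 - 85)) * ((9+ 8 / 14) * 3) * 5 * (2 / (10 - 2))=-30090705 / 868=-34666.71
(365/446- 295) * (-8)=524820/223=2353.45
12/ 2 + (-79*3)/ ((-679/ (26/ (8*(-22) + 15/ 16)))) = 11312682/ 1901879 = 5.95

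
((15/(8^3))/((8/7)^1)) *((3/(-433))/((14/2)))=-0.00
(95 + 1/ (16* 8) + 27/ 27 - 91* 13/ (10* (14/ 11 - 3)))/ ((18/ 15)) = 137.08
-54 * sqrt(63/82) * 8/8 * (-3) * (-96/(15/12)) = -93312 * sqrt(574)/205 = -10905.35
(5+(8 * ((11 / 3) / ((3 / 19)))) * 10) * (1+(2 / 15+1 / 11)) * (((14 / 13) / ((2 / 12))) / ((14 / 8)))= 10836896 / 1287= 8420.28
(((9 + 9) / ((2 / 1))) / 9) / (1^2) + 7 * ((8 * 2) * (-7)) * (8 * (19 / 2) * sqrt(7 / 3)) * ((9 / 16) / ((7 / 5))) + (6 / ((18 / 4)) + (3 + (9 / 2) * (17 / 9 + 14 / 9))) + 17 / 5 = 727 / 30-7980 * sqrt(21) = -36544.72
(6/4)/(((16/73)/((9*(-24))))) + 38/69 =-407845/276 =-1477.70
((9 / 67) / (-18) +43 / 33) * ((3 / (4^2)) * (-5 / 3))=-28645 / 70752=-0.40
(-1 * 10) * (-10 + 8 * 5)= -300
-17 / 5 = -3.40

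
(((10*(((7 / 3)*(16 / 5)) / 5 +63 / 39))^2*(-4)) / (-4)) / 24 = 9186961 / 228150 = 40.27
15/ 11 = 1.36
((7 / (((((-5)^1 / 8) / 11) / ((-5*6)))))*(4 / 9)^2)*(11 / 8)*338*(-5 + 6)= 9161152 / 27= 339301.93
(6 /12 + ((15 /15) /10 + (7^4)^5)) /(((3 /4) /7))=11170917281665680224 /15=744727818777712014.93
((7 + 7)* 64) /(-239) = -896 /239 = -3.75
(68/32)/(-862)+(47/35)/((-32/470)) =-476099/24136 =-19.73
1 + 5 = 6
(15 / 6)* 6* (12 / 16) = 45 / 4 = 11.25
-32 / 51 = -0.63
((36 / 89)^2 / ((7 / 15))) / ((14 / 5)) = 48600 / 388129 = 0.13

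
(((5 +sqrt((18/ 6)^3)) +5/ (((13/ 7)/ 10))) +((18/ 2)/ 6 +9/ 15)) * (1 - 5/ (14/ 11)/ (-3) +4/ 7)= 121 * sqrt(3)/ 14 +535183/ 5460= 112.99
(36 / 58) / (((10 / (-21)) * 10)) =-189 / 1450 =-0.13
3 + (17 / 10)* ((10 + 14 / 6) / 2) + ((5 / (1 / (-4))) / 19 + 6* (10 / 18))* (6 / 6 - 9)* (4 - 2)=-8743 / 380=-23.01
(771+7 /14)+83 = 1709 /2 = 854.50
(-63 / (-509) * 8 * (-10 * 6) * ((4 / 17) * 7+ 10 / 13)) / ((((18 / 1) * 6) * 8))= -18690 / 112489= -0.17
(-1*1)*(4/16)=-0.25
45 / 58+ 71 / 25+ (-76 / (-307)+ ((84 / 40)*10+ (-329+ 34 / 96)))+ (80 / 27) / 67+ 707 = 2597897581597 / 6442210800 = 403.26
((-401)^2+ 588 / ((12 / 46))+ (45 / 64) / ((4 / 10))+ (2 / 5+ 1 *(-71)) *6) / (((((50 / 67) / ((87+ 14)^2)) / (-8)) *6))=-71138813741207 / 24000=-2964117239.22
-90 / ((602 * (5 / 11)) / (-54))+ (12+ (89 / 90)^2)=74944021 / 2438100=30.74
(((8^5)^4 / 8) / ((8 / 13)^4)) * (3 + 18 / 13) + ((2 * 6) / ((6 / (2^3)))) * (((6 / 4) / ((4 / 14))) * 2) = 4406103732312342696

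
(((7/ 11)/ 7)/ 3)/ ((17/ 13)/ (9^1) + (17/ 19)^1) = 741/ 25432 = 0.03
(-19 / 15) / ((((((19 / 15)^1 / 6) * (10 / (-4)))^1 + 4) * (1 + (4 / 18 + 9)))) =-513 / 14375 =-0.04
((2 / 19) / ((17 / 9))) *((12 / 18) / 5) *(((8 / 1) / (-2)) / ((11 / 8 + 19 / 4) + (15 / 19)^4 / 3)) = -0.00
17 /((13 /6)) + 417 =5523 /13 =424.85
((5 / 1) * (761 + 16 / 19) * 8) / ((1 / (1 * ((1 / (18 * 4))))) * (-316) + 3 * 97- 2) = -579000 / 426797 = -1.36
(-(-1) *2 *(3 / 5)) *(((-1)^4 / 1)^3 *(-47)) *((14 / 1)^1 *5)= -3948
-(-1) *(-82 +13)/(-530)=69/530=0.13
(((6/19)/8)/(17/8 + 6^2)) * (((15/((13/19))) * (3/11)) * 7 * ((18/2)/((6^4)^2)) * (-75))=-175/10048896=-0.00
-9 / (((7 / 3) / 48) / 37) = -6850.29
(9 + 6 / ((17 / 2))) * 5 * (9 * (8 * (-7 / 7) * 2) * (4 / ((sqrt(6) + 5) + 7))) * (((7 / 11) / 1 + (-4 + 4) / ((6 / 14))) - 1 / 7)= -3283200 / 2737 + 273600 * sqrt(6) / 2737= -954.70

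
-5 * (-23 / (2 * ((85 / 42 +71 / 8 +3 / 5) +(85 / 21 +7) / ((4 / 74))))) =48300 / 181339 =0.27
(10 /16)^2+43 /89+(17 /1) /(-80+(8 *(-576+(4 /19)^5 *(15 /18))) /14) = 6303047956863 /7573769123008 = 0.83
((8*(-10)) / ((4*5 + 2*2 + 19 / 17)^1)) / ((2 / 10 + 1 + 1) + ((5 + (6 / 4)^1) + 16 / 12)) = -40800 / 128527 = -0.32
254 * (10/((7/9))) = 22860/7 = 3265.71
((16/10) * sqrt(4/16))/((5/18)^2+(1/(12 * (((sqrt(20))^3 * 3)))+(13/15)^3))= 61148390400/55654461619 -11664000 * sqrt(5)/55654461619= 1.10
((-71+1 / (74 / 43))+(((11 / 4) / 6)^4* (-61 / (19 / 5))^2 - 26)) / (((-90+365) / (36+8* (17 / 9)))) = -1733695397273 / 109680417792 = -15.81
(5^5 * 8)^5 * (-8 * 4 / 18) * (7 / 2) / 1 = -546875000000000000000000 / 9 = -60763888888888888888888.89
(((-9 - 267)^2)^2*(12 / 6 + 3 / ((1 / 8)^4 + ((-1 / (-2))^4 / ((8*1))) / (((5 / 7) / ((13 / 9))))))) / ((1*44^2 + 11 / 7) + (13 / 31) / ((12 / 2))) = 4222417941873589248 / 7459946213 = 566011847.98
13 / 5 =2.60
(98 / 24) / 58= 49 / 696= 0.07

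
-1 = -1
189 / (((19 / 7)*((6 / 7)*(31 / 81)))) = 212.26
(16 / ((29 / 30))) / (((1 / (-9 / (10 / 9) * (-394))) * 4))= 382968 / 29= 13205.79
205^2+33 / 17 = 714458 / 17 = 42026.94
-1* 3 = -3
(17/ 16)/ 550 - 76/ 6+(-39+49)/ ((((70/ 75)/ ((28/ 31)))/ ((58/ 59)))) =-152164321/ 48285600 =-3.15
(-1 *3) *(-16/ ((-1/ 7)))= -336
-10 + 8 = -2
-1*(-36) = 36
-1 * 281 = -281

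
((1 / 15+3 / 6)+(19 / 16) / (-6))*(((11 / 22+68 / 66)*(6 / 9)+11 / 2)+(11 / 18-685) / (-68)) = 13174523 / 2154240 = 6.12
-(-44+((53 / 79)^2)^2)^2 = -2910139446750564889 / 1517108809906561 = -1918.21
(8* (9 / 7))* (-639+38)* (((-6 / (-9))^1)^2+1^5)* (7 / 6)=-31252 / 3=-10417.33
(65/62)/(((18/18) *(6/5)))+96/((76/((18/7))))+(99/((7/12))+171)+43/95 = 85417517/247380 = 345.29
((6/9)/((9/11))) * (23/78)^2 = 5819/82134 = 0.07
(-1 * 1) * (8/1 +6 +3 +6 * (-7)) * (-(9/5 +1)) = -70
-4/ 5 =-0.80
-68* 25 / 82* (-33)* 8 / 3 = 74800 / 41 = 1824.39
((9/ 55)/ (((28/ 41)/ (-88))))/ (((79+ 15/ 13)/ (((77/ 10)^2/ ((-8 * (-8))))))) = -4063059/ 16672000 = -0.24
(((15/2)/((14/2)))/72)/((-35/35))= -0.01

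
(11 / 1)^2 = 121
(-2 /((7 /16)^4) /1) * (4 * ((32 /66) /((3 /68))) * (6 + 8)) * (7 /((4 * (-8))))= 35651584 /4851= 7349.33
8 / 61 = 0.13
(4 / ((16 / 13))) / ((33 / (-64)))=-208 / 33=-6.30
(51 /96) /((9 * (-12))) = -17 /3456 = -0.00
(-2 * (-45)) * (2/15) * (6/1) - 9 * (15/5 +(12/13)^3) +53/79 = 6698168/173563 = 38.59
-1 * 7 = -7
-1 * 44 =-44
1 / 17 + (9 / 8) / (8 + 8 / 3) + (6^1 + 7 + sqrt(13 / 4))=14.97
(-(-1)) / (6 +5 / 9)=9 / 59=0.15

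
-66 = -66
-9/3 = -3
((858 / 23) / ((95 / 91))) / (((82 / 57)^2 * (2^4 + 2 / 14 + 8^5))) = 3594591 / 6825179390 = 0.00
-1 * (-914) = 914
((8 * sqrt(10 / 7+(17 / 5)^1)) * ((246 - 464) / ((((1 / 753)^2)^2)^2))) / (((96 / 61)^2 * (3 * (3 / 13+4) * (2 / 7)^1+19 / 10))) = -28939603793111881506432020.00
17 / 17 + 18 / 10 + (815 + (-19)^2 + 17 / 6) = 35449 / 30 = 1181.63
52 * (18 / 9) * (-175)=-18200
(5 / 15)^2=1 / 9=0.11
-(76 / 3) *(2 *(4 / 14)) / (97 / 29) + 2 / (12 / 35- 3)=-106942 / 21049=-5.08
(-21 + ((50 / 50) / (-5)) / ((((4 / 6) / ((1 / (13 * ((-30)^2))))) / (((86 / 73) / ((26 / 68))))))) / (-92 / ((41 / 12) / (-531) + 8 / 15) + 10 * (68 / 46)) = 1596227634523 / 12148305585000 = 0.13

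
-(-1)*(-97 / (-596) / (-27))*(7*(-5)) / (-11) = -3395 / 177012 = -0.02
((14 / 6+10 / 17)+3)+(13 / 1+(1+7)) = 1373 / 51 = 26.92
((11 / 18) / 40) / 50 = 11 / 36000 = 0.00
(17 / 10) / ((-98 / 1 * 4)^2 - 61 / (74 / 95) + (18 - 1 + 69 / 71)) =44659 / 4035168175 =0.00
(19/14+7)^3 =1601613/2744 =583.68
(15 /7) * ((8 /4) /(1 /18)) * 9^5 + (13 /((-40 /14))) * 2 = 318863963 /70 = 4555199.47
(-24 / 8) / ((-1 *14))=3 / 14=0.21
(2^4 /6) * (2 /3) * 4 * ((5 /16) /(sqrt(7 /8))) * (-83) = -3320 * sqrt(14) /63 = -197.18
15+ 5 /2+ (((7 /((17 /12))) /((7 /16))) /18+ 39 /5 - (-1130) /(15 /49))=1895803 /510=3717.26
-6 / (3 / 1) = -2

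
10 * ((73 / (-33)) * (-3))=66.36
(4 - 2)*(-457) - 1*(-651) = -263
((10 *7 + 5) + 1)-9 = 67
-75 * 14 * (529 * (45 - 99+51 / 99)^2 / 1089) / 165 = -115356781750 / 13045131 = -8842.90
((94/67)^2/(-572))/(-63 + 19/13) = 2209/39503200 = 0.00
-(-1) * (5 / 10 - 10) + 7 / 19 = -347 / 38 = -9.13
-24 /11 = -2.18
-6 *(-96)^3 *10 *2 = 106168320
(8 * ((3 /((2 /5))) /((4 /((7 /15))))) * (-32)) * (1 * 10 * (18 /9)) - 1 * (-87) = -4393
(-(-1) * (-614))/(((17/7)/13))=-55874/17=-3286.71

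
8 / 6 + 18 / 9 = 10 / 3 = 3.33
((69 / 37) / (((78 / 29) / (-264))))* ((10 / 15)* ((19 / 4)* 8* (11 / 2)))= -25504.08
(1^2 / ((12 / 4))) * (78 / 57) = 26 / 57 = 0.46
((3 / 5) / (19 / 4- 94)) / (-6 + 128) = -2 / 36295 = -0.00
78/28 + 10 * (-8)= -1081/14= -77.21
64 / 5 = 12.80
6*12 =72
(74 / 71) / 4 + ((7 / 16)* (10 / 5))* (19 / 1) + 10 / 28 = 68557 / 3976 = 17.24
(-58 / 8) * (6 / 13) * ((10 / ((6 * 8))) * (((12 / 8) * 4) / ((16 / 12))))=-1305 / 416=-3.14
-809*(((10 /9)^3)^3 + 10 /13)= -13651231756010 /5036466357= -2710.48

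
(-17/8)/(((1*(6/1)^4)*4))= -17/41472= -0.00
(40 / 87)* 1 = 40 / 87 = 0.46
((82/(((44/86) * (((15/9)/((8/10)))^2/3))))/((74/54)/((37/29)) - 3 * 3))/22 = -5140908/8091875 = -0.64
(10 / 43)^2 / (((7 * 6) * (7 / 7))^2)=25 / 815409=0.00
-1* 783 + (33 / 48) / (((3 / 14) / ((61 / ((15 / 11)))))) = -639.48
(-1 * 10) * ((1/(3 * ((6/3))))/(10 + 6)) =-5/48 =-0.10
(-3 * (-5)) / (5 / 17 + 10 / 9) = 459 / 43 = 10.67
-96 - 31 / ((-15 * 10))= -14369 / 150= -95.79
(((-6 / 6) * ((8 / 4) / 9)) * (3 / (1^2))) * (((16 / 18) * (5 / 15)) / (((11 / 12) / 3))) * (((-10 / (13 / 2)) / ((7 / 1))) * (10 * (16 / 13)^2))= 3276800 / 1522521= 2.15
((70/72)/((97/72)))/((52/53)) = 0.74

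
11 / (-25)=-11 / 25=-0.44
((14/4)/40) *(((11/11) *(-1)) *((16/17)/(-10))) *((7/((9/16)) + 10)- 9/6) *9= 2639/1700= 1.55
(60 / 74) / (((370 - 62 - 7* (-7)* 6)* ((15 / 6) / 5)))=30 / 11137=0.00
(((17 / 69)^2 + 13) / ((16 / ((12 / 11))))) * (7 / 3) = 2.08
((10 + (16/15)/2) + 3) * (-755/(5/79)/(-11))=2421587/165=14676.28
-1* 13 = -13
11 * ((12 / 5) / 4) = 33 / 5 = 6.60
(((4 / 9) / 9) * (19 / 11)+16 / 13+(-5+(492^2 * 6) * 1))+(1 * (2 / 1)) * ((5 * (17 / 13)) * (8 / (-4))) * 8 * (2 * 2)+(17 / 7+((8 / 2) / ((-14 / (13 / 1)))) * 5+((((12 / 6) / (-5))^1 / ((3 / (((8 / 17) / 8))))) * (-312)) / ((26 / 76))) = 10003808179528 / 6891885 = 1451534.40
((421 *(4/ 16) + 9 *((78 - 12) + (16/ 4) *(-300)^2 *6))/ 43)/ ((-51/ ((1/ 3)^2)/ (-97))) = 7542991309/ 78948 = 95543.79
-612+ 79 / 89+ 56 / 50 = -1357233 / 2225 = -609.99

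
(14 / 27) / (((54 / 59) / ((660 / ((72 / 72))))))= 90860 / 243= 373.91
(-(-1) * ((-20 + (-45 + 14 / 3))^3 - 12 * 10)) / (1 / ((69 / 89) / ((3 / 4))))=-545834252 / 2403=-227147.00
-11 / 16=-0.69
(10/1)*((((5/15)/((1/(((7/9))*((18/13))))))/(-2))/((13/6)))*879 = -123060/169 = -728.17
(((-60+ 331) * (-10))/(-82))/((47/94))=2710/41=66.10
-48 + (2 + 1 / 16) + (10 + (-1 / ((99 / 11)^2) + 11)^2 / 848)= -199154375 / 5563728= -35.80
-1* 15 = -15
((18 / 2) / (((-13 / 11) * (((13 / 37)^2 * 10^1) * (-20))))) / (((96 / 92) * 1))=1039071 / 3515200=0.30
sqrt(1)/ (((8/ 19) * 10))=19/ 80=0.24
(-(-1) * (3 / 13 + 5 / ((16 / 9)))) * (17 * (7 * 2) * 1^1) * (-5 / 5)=-75327 / 104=-724.30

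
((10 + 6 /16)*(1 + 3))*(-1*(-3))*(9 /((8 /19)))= 42579 /16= 2661.19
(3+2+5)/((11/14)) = 140/11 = 12.73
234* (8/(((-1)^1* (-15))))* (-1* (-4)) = 2496/5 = 499.20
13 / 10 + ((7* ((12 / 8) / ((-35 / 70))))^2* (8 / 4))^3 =6861289693 / 10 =686128969.30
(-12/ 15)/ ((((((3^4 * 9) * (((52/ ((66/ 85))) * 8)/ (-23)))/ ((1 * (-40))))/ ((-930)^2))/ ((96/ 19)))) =-311210240/ 37791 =-8235.04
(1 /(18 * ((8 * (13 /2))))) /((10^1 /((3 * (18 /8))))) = 3 /4160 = 0.00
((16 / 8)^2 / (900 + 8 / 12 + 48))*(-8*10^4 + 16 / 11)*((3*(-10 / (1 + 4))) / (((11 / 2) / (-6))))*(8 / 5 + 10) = -22048879104 / 860915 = -25610.98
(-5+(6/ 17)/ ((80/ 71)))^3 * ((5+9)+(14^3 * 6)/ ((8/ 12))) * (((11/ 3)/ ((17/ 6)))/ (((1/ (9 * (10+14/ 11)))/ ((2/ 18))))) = -2479594301810003/ 66816800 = -37110342.04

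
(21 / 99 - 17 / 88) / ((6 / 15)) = 25 / 528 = 0.05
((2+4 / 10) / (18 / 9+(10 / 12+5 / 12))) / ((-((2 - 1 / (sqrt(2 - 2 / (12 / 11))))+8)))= -48 / 611 - 24 *sqrt(6) / 3055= -0.10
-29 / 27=-1.07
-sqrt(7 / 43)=-sqrt(301) / 43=-0.40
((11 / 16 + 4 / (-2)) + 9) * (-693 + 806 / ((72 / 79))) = 282449 / 192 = 1471.09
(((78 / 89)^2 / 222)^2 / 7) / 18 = 57122 / 601258895503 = 0.00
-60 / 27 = -20 / 9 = -2.22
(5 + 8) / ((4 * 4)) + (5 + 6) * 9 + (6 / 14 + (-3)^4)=181.24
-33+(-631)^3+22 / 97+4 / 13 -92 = -316813281202 / 1261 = -251239715.47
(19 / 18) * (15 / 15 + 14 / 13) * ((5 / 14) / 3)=95 / 364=0.26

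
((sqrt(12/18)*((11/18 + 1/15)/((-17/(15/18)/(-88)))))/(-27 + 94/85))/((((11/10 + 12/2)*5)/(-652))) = 8749840*sqrt(6)/12657951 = 1.69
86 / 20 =43 / 10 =4.30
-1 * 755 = -755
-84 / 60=-7 / 5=-1.40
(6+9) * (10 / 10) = 15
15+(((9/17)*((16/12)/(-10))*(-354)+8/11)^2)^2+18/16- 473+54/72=2670936965118866143/6114154805000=436844.84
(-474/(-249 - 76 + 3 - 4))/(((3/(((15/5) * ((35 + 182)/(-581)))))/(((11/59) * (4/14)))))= -161634/5587477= -0.03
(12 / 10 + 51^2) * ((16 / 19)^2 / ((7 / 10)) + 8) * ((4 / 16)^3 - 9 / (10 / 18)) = -191842159743 / 505400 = -379584.80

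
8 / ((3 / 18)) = 48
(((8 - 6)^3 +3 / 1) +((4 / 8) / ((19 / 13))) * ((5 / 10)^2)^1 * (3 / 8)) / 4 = 13415 / 4864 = 2.76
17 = 17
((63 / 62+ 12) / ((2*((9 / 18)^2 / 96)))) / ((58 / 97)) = 3757392 / 899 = 4179.52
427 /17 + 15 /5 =478 /17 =28.12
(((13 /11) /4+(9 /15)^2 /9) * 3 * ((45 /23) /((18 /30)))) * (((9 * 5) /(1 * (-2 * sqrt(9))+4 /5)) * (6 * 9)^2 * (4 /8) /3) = -181575675 /13156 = -13801.74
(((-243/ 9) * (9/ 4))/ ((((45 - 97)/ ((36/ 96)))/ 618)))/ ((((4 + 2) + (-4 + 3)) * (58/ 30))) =675783/ 24128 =28.01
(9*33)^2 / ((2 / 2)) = 88209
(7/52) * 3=0.40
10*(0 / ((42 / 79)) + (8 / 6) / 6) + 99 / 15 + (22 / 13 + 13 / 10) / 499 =5154179 / 583830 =8.83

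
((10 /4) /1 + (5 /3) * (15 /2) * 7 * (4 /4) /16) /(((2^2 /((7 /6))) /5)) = 11.62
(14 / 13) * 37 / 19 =518 / 247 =2.10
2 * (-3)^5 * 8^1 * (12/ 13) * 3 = -139968/ 13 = -10766.77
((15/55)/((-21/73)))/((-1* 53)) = 73/4081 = 0.02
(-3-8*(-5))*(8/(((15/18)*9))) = 592/15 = 39.47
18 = 18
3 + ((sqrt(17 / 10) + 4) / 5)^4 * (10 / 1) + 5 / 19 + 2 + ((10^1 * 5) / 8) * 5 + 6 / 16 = 49.55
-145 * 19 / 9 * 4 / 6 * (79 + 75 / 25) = -16734.07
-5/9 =-0.56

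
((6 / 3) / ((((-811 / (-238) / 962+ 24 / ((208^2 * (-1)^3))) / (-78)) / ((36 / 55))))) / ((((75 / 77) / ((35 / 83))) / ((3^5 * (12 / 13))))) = -489927096981504 / 147605125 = -3319174.03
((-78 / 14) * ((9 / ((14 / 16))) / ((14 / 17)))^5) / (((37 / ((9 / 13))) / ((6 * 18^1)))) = -250348290616922112 / 73161089491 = -3421877.56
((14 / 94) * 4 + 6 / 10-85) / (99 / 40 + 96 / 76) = -2993488 / 133527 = -22.42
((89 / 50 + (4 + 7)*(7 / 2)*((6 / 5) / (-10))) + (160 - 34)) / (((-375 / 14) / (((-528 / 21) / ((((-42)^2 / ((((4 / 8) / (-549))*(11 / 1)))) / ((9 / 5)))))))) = -1490236 / 1260984375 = -0.00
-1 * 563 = -563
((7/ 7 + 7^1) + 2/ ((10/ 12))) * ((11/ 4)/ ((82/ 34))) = 2431/ 205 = 11.86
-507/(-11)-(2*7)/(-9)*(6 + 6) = 2137/33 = 64.76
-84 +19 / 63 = -5273 / 63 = -83.70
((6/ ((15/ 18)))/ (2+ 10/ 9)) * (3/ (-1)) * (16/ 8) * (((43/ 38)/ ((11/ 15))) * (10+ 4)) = -62694/ 209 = -299.97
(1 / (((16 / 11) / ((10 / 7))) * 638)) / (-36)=-5 / 116928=-0.00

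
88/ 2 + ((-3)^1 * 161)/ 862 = 37445/ 862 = 43.44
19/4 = 4.75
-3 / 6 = -1 / 2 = -0.50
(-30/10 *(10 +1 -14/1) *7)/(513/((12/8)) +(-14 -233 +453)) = 63/548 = 0.11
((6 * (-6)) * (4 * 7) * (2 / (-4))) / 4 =126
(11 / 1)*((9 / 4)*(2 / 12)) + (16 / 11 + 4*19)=7179 / 88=81.58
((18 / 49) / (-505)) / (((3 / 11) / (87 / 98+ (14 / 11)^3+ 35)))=-14850117 / 146713105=-0.10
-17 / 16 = -1.06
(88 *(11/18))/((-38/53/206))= -2642156/171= -15451.20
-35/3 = -11.67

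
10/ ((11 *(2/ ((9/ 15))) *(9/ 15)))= 5/ 11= 0.45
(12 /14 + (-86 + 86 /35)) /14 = -1447 /245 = -5.91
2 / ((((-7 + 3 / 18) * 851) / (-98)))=1176 / 34891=0.03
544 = 544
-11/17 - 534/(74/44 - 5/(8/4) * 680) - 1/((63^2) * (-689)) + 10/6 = 2317174986299/1736964658611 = 1.33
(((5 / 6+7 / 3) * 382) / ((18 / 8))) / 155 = 14516 / 4185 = 3.47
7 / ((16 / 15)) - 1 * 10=-55 / 16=-3.44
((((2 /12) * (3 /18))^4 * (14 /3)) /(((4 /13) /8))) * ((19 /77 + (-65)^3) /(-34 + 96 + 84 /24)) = -45816563 /151270416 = -0.30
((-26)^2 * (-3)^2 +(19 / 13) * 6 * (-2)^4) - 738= 71322 / 13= 5486.31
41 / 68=0.60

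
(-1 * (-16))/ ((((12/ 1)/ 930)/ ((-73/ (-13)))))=90520/ 13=6963.08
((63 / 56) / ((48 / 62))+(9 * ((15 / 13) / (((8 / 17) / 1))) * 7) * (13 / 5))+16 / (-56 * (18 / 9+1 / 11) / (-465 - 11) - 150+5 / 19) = 13698206105 / 33993024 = 402.97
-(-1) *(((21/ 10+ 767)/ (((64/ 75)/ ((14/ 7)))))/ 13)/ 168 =38455/ 46592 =0.83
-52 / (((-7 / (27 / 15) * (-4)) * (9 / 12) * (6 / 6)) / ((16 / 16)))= -156 / 35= -4.46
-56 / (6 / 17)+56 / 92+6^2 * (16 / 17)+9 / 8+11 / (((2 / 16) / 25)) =19490093 / 9384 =2076.95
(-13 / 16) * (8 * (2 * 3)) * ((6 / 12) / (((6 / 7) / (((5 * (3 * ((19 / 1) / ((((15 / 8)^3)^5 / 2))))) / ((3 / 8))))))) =-243335117366362112 / 87578778076171875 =-2.78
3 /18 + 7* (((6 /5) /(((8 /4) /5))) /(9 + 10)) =1.27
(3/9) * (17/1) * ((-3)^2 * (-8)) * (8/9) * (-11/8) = 1496/3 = 498.67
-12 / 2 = -6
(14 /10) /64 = 7 /320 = 0.02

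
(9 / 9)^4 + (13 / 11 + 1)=35 / 11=3.18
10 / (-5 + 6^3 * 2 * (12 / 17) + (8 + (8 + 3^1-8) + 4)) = 85 / 2677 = 0.03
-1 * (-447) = 447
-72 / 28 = -18 / 7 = -2.57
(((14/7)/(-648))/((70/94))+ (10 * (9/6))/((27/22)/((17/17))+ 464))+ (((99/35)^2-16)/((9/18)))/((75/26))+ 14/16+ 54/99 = -1830988971631/446849865000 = -4.10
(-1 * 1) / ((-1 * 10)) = 0.10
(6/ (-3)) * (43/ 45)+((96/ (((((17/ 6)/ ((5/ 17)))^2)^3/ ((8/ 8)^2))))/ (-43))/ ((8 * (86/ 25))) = -92645097351603215654/ 48477083248702264005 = -1.91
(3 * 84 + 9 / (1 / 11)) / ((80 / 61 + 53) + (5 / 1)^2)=4.43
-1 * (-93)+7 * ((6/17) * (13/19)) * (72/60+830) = 2419371/1615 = 1498.06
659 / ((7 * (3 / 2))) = 1318 / 21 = 62.76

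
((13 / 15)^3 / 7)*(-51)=-37349 / 7875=-4.74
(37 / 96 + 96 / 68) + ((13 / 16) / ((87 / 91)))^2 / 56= 476996135 / 263522304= 1.81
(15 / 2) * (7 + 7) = 105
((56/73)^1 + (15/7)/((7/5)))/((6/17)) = 139723/21462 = 6.51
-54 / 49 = -1.10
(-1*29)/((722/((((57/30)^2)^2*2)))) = -10469/10000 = -1.05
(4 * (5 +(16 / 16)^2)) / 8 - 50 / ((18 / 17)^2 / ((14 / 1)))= -50332 / 81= -621.38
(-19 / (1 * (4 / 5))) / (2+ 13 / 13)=-7.92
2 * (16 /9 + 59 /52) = 1363 /234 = 5.82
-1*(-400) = 400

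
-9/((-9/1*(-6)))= -1/6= -0.17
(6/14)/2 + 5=73/14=5.21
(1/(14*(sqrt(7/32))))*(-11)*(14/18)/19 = -22*sqrt(14)/1197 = -0.07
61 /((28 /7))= 61 /4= 15.25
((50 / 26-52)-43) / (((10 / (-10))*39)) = 1210 / 507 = 2.39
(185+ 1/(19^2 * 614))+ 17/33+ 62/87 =39503176837/212122878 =186.23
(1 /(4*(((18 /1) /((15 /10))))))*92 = 23 /12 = 1.92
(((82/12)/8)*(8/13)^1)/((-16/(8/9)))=-41/1404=-0.03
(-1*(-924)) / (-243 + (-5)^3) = -2.51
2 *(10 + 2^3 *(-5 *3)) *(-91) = 20020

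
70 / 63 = 10 / 9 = 1.11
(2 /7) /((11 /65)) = 130 /77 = 1.69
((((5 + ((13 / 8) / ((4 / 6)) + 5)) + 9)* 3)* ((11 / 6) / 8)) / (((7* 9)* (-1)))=-539 / 2304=-0.23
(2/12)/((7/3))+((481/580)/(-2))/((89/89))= -2787/8120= -0.34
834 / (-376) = -417 / 188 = -2.22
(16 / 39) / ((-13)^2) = 16 / 6591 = 0.00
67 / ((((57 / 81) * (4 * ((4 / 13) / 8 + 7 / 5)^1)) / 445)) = 52325325 / 7106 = 7363.54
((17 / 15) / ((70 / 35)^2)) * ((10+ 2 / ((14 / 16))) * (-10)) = -731 / 21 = -34.81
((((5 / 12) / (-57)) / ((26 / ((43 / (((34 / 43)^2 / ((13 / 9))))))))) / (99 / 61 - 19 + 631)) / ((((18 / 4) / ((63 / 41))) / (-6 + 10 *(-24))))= 169747445 / 44395262136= 0.00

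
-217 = -217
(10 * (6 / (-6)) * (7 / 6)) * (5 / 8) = -175 / 24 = -7.29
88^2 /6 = 3872 /3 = 1290.67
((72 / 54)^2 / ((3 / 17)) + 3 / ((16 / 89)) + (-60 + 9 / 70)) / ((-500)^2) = -500621 / 3780000000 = -0.00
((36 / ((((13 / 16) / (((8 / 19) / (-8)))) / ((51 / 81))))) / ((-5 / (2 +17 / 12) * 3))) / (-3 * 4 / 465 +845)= 345712 / 873445599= 0.00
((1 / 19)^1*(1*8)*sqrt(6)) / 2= 4*sqrt(6) / 19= 0.52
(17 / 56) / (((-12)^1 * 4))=-17 / 2688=-0.01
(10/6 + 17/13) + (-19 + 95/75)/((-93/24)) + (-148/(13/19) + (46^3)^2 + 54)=4405547984678/465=9474296741.24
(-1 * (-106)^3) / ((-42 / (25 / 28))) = -3721925 / 147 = -25319.22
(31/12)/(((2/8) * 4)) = 31/12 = 2.58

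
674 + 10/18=6071/9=674.56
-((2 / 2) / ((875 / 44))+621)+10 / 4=-1082463 / 1750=-618.55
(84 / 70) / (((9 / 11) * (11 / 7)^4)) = 4802 / 19965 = 0.24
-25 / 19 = -1.32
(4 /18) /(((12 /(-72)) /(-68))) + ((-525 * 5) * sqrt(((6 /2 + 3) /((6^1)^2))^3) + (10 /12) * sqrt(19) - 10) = -875 * sqrt(6) /12 + 5 * sqrt(19) /6 + 242 /3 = -94.31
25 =25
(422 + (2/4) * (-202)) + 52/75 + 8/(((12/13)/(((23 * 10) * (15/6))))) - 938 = 327527/75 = 4367.03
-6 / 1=-6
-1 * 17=-17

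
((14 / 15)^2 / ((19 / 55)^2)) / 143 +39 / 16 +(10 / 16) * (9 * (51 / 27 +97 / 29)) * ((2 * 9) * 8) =83130638911 / 19597968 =4241.80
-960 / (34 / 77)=-36960 / 17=-2174.12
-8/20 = -2/5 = -0.40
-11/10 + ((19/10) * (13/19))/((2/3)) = 17/20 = 0.85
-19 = -19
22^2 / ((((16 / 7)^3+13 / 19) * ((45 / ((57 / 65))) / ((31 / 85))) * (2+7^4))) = 1857840292 / 16386546310875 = 0.00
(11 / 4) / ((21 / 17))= 187 / 84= 2.23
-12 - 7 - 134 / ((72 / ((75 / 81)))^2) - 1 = -37833235 / 1889568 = -20.02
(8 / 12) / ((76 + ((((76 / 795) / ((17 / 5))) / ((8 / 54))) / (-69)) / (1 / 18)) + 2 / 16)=331568 / 37836297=0.01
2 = 2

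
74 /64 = 37 /32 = 1.16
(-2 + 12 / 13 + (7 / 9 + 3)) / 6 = 158 / 351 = 0.45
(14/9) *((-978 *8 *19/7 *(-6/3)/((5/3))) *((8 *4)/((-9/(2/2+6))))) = -44398592/45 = -986635.38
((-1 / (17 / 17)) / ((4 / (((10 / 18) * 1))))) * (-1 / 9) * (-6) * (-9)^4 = -1215 / 2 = -607.50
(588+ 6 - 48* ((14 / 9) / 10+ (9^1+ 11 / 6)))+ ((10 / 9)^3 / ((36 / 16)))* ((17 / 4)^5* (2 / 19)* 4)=1053290201 / 2493180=422.47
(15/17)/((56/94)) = 705/476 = 1.48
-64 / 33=-1.94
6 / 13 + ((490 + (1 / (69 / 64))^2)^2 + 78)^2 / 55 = 388015375597330251017592958 / 367365837716478315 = 1056209739.07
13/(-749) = -13/749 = -0.02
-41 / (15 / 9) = -123 / 5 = -24.60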